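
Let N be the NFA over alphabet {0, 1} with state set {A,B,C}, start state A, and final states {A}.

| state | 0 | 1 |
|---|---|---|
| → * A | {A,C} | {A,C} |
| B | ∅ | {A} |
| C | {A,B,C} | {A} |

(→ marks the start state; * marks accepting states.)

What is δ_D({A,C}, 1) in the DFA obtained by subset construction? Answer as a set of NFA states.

{A,C}

δ(A,1) = {A,C}; δ(C,1) = {A}.
Union: {A,C}.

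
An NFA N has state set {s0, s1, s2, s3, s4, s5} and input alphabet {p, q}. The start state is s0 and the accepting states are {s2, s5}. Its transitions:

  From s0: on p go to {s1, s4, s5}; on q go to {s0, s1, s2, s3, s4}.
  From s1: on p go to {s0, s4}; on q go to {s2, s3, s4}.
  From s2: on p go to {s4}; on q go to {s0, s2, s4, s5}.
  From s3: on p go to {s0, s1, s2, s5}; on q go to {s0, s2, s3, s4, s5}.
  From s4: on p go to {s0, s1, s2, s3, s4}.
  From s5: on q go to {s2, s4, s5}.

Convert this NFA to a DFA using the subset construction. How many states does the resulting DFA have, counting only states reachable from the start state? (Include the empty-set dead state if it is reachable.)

6

Start state of the DFA: {s0}.
{s0} --p--> {s1, s4, s5}  [new]
{s0} --q--> {s0, s1, s2, s3, s4}  [new]
{s1, s4, s5} --p--> {s0, s1, s2, s3, s4}  [seen]
{s1, s4, s5} --q--> {s2, s3, s4, s5}  [new]
{s0, s1, s2, s3, s4} --p--> {s0, s1, s2, s3, s4, s5}  [new]
{s0, s1, s2, s3, s4} --q--> {s0, s1, s2, s3, s4, s5}  [seen]
{s2, s3, s4, s5} --p--> {s0, s1, s2, s3, s4, s5}  [seen]
{s2, s3, s4, s5} --q--> {s0, s2, s3, s4, s5}  [new]
{s0, s1, s2, s3, s4, s5} --p--> {s0, s1, s2, s3, s4, s5}  [seen]
{s0, s1, s2, s3, s4, s5} --q--> {s0, s1, s2, s3, s4, s5}  [seen]
{s0, s2, s3, s4, s5} --p--> {s0, s1, s2, s3, s4, s5}  [seen]
{s0, s2, s3, s4, s5} --q--> {s0, s1, s2, s3, s4, s5}  [seen]
Reachable DFA states: {s0}, {s1, s4, s5}, {s0, s1, s2, s3, s4}, {s2, s3, s4, s5}, {s0, s1, s2, s3, s4, s5}, {s0, s2, s3, s4, s5}.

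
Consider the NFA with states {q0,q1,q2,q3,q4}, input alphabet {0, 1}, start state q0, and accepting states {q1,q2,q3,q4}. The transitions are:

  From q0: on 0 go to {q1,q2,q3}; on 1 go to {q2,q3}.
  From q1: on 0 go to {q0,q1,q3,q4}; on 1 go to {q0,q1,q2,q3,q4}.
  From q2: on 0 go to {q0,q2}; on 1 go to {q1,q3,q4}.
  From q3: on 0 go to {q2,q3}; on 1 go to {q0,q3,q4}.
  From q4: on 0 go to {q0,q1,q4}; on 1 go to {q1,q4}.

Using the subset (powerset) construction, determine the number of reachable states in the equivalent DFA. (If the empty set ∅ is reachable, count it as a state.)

Start state of the DFA: {q0}.
{q0} --0--> {q1,q2,q3}  [new]
{q0} --1--> {q2,q3}  [new]
{q1,q2,q3} --0--> {q0,q1,q2,q3,q4}  [new]
{q1,q2,q3} --1--> {q0,q1,q2,q3,q4}  [seen]
{q2,q3} --0--> {q0,q2,q3}  [new]
{q2,q3} --1--> {q0,q1,q3,q4}  [new]
{q0,q1,q2,q3,q4} --0--> {q0,q1,q2,q3,q4}  [seen]
{q0,q1,q2,q3,q4} --1--> {q0,q1,q2,q3,q4}  [seen]
{q0,q2,q3} --0--> {q0,q1,q2,q3}  [new]
{q0,q2,q3} --1--> {q0,q1,q2,q3,q4}  [seen]
{q0,q1,q3,q4} --0--> {q0,q1,q2,q3,q4}  [seen]
{q0,q1,q3,q4} --1--> {q0,q1,q2,q3,q4}  [seen]
{q0,q1,q2,q3} --0--> {q0,q1,q2,q3,q4}  [seen]
{q0,q1,q2,q3} --1--> {q0,q1,q2,q3,q4}  [seen]
Reachable DFA states: {q0}, {q1,q2,q3}, {q2,q3}, {q0,q1,q2,q3,q4}, {q0,q2,q3}, {q0,q1,q3,q4}, {q0,q1,q2,q3}.

7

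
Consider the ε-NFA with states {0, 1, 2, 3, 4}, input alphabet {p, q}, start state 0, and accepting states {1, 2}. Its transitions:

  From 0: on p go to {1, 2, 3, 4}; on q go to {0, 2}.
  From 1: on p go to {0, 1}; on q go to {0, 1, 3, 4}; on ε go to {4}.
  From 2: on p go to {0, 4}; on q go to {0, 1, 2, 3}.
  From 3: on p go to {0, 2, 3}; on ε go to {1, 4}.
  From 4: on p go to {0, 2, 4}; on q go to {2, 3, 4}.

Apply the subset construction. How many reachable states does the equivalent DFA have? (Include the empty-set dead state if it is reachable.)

4

Start state of the DFA: {0} (ε-closure of the NFA start).
{0} --p--> {1, 2, 3, 4}  [new]
{0} --q--> {0, 2}  [new]
{1, 2, 3, 4} --p--> {0, 1, 2, 3, 4}  [new]
{1, 2, 3, 4} --q--> {0, 1, 2, 3, 4}  [seen]
{0, 2} --p--> {0, 1, 2, 3, 4}  [seen]
{0, 2} --q--> {0, 1, 2, 3, 4}  [seen]
{0, 1, 2, 3, 4} --p--> {0, 1, 2, 3, 4}  [seen]
{0, 1, 2, 3, 4} --q--> {0, 1, 2, 3, 4}  [seen]
Reachable DFA states: {0}, {1, 2, 3, 4}, {0, 2}, {0, 1, 2, 3, 4}.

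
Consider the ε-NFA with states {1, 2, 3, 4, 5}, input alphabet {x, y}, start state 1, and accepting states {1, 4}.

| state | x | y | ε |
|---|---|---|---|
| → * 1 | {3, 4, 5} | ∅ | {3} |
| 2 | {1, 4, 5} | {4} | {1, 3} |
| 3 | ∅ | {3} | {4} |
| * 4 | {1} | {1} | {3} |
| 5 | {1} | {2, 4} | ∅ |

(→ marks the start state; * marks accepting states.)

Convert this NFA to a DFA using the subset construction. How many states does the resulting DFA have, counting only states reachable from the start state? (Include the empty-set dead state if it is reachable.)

3

Start state of the DFA: {1, 3, 4} (ε-closure of the NFA start).
{1, 3, 4} --x--> {1, 3, 4, 5}  [new]
{1, 3, 4} --y--> {1, 3, 4}  [seen]
{1, 3, 4, 5} --x--> {1, 3, 4, 5}  [seen]
{1, 3, 4, 5} --y--> {1, 2, 3, 4}  [new]
{1, 2, 3, 4} --x--> {1, 3, 4, 5}  [seen]
{1, 2, 3, 4} --y--> {1, 3, 4}  [seen]
Reachable DFA states: {1, 3, 4}, {1, 3, 4, 5}, {1, 2, 3, 4}.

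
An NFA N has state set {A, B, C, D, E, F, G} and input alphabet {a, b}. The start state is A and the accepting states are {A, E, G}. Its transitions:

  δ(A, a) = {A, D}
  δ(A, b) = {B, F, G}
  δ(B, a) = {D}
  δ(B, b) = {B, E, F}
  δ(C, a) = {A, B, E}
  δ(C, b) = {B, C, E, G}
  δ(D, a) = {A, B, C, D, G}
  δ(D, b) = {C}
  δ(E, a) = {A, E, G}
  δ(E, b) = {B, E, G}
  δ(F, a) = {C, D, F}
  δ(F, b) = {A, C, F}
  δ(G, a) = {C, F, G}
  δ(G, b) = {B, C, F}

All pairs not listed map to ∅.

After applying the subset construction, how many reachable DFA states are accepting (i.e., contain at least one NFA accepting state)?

10

Start state of the DFA: {A}.
{A} --a--> {A, D}  [new]
{A} --b--> {B, F, G}  [new]
{A, D} --a--> {A, B, C, D, G}  [new]
{A, D} --b--> {B, C, F, G}  [new]
{B, F, G} --a--> {C, D, F, G}  [new]
{B, F, G} --b--> {A, B, C, E, F}  [new]
{A, B, C, D, G} --a--> {A, B, C, D, E, F, G}  [new]
{A, B, C, D, G} --b--> {B, C, E, F, G}  [new]
{B, C, F, G} --a--> {A, B, C, D, E, F, G}  [seen]
{B, C, F, G} --b--> {A, B, C, E, F, G}  [new]
{C, D, F, G} --a--> {A, B, C, D, E, F, G}  [seen]
{C, D, F, G} --b--> {A, B, C, E, F, G}  [seen]
{A, B, C, E, F} --a--> {A, B, C, D, E, F, G}  [seen]
{A, B, C, E, F} --b--> {A, B, C, E, F, G}  [seen]
{A, B, C, D, E, F, G} --a--> {A, B, C, D, E, F, G}  [seen]
{A, B, C, D, E, F, G} --b--> {A, B, C, E, F, G}  [seen]
{B, C, E, F, G} --a--> {A, B, C, D, E, F, G}  [seen]
{B, C, E, F, G} --b--> {A, B, C, E, F, G}  [seen]
{A, B, C, E, F, G} --a--> {A, B, C, D, E, F, G}  [seen]
{A, B, C, E, F, G} --b--> {A, B, C, E, F, G}  [seen]
Reachable DFA states: {A}, {A, D}, {B, F, G}, {A, B, C, D, G}, {B, C, F, G}, {C, D, F, G}, {A, B, C, E, F}, {A, B, C, D, E, F, G}, {B, C, E, F, G}, {A, B, C, E, F, G}.
Accepting DFA states (contain an NFA accepting state): {A}, {A, D}, {B, F, G}, {A, B, C, D, G}, {B, C, F, G}, {C, D, F, G}, {A, B, C, E, F}, {A, B, C, D, E, F, G}, {B, C, E, F, G}, {A, B, C, E, F, G}.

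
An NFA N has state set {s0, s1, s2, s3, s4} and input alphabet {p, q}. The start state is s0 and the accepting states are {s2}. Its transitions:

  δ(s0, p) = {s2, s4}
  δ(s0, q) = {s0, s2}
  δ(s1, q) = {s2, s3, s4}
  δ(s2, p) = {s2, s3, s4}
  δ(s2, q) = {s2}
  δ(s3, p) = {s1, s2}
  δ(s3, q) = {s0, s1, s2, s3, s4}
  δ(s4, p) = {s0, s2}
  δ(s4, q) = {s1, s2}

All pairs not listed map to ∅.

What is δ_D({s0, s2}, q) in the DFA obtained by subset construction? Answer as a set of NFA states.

δ(s0,q) = {s0, s2}; δ(s2,q) = {s2}.
Union: {s0, s2}.

{s0, s2}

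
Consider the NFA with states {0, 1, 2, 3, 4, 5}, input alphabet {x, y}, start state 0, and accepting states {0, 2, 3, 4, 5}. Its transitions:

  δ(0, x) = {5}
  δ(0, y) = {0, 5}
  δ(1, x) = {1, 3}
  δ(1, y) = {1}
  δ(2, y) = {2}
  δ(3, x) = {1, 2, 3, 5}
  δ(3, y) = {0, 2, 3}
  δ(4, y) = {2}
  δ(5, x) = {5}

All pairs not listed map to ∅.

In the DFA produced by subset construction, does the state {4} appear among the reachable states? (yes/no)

Start state of the DFA: {0}.
{0} --x--> {5}  [new]
{0} --y--> {0, 5}  [new]
{5} --x--> {5}  [seen]
{5} --y--> ∅  [new]
{0, 5} --x--> {5}  [seen]
{0, 5} --y--> {0, 5}  [seen]
∅ --x--> ∅  [seen]
∅ --y--> ∅  [seen]
Reachable DFA states: {0}, {5}, {0, 5}, ∅.
{4} is not among them.

no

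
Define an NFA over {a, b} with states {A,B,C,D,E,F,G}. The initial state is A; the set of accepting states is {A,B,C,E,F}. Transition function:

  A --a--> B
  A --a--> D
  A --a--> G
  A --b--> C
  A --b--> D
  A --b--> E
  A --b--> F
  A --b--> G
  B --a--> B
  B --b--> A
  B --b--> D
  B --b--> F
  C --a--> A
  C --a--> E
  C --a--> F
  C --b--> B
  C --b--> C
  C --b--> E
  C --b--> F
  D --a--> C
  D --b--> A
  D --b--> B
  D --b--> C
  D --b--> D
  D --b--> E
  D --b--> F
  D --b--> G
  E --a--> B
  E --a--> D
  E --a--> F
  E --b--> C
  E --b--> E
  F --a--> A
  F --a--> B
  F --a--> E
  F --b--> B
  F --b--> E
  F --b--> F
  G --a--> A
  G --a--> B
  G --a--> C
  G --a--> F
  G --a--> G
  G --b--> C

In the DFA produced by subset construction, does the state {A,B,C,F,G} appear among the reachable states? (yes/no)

yes

Start state of the DFA: {A}.
{A} --a--> {B,D,G}  [new]
{A} --b--> {C,D,E,F,G}  [new]
{B,D,G} --a--> {A,B,C,F,G}  [new]
{B,D,G} --b--> {A,B,C,D,E,F,G}  [new]
{C,D,E,F,G} --a--> {A,B,C,D,E,F,G}  [seen]
{C,D,E,F,G} --b--> {A,B,C,D,E,F,G}  [seen]
{A,B,C,F,G} --a--> {A,B,C,D,E,F,G}  [seen]
{A,B,C,F,G} --b--> {A,B,C,D,E,F,G}  [seen]
{A,B,C,D,E,F,G} --a--> {A,B,C,D,E,F,G}  [seen]
{A,B,C,D,E,F,G} --b--> {A,B,C,D,E,F,G}  [seen]
Reachable DFA states: {A}, {B,D,G}, {C,D,E,F,G}, {A,B,C,F,G}, {A,B,C,D,E,F,G}.
{A,B,C,F,G} is among them.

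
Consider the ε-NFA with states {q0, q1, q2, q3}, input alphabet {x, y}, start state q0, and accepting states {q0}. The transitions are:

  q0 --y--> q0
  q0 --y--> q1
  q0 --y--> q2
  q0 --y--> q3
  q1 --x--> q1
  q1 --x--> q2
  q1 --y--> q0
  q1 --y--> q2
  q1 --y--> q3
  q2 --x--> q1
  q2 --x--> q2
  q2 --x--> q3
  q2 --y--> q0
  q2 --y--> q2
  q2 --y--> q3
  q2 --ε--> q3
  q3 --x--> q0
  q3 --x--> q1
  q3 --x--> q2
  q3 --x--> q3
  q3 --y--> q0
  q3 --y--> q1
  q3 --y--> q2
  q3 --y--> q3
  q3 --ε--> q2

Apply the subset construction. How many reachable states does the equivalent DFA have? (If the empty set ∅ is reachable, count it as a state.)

3

Start state of the DFA: {q0} (ε-closure of the NFA start).
{q0} --x--> ∅  [new]
{q0} --y--> {q0, q1, q2, q3}  [new]
∅ --x--> ∅  [seen]
∅ --y--> ∅  [seen]
{q0, q1, q2, q3} --x--> {q0, q1, q2, q3}  [seen]
{q0, q1, q2, q3} --y--> {q0, q1, q2, q3}  [seen]
Reachable DFA states: {q0}, ∅, {q0, q1, q2, q3}.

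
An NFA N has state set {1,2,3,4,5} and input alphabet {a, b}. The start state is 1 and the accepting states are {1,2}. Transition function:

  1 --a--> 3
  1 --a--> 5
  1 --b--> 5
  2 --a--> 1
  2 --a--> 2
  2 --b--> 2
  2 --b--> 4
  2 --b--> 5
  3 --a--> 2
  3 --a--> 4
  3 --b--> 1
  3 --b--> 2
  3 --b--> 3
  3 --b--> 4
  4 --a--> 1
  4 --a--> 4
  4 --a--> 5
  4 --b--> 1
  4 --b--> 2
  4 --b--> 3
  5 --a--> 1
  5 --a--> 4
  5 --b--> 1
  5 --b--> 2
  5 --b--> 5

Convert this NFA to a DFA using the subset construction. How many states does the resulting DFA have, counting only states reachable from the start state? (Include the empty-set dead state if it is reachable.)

Start state of the DFA: {1}.
{1} --a--> {3,5}  [new]
{1} --b--> {5}  [new]
{3,5} --a--> {1,2,4}  [new]
{3,5} --b--> {1,2,3,4,5}  [new]
{5} --a--> {1,4}  [new]
{5} --b--> {1,2,5}  [new]
{1,2,4} --a--> {1,2,3,4,5}  [seen]
{1,2,4} --b--> {1,2,3,4,5}  [seen]
{1,2,3,4,5} --a--> {1,2,3,4,5}  [seen]
{1,2,3,4,5} --b--> {1,2,3,4,5}  [seen]
{1,4} --a--> {1,3,4,5}  [new]
{1,4} --b--> {1,2,3,5}  [new]
{1,2,5} --a--> {1,2,3,4,5}  [seen]
{1,2,5} --b--> {1,2,4,5}  [new]
{1,3,4,5} --a--> {1,2,3,4,5}  [seen]
{1,3,4,5} --b--> {1,2,3,4,5}  [seen]
{1,2,3,5} --a--> {1,2,3,4,5}  [seen]
{1,2,3,5} --b--> {1,2,3,4,5}  [seen]
{1,2,4,5} --a--> {1,2,3,4,5}  [seen]
{1,2,4,5} --b--> {1,2,3,4,5}  [seen]
Reachable DFA states: {1}, {3,5}, {5}, {1,2,4}, {1,2,3,4,5}, {1,4}, {1,2,5}, {1,3,4,5}, {1,2,3,5}, {1,2,4,5}.

10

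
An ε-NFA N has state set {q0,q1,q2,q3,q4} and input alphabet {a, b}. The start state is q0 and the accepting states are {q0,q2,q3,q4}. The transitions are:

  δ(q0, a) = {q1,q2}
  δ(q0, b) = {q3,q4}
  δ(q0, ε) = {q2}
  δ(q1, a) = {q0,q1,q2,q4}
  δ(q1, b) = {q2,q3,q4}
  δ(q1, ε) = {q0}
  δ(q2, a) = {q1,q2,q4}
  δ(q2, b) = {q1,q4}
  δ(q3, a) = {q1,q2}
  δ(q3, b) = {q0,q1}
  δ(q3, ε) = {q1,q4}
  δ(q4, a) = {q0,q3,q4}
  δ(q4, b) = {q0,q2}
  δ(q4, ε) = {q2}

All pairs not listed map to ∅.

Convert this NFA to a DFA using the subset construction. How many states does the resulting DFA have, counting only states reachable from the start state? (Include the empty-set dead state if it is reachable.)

Start state of the DFA: {q0,q2} (ε-closure of the NFA start).
{q0,q2} --a--> {q0,q1,q2,q4}  [new]
{q0,q2} --b--> {q0,q1,q2,q3,q4}  [new]
{q0,q1,q2,q4} --a--> {q0,q1,q2,q3,q4}  [seen]
{q0,q1,q2,q4} --b--> {q0,q1,q2,q3,q4}  [seen]
{q0,q1,q2,q3,q4} --a--> {q0,q1,q2,q3,q4}  [seen]
{q0,q1,q2,q3,q4} --b--> {q0,q1,q2,q3,q4}  [seen]
Reachable DFA states: {q0,q2}, {q0,q1,q2,q4}, {q0,q1,q2,q3,q4}.

3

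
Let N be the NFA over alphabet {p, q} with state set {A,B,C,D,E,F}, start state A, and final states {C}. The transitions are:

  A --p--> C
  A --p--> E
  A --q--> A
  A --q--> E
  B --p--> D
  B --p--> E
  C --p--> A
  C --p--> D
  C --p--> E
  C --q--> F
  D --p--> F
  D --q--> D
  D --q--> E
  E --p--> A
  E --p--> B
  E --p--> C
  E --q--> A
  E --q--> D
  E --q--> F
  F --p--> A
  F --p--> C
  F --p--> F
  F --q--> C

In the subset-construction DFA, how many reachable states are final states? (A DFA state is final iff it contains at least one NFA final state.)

Start state of the DFA: {A}.
{A} --p--> {C,E}  [new]
{A} --q--> {A,E}  [new]
{C,E} --p--> {A,B,C,D,E}  [new]
{C,E} --q--> {A,D,F}  [new]
{A,E} --p--> {A,B,C,E}  [new]
{A,E} --q--> {A,D,E,F}  [new]
{A,B,C,D,E} --p--> {A,B,C,D,E,F}  [new]
{A,B,C,D,E} --q--> {A,D,E,F}  [seen]
{A,D,F} --p--> {A,C,E,F}  [new]
{A,D,F} --q--> {A,C,D,E}  [new]
{A,B,C,E} --p--> {A,B,C,D,E}  [seen]
{A,B,C,E} --q--> {A,D,E,F}  [seen]
{A,D,E,F} --p--> {A,B,C,E,F}  [new]
{A,D,E,F} --q--> {A,C,D,E,F}  [new]
{A,B,C,D,E,F} --p--> {A,B,C,D,E,F}  [seen]
{A,B,C,D,E,F} --q--> {A,C,D,E,F}  [seen]
{A,C,E,F} --p--> {A,B,C,D,E,F}  [seen]
{A,C,E,F} --q--> {A,C,D,E,F}  [seen]
{A,C,D,E} --p--> {A,B,C,D,E,F}  [seen]
{A,C,D,E} --q--> {A,D,E,F}  [seen]
{A,B,C,E,F} --p--> {A,B,C,D,E,F}  [seen]
{A,B,C,E,F} --q--> {A,C,D,E,F}  [seen]
{A,C,D,E,F} --p--> {A,B,C,D,E,F}  [seen]
{A,C,D,E,F} --q--> {A,C,D,E,F}  [seen]
Reachable DFA states: {A}, {C,E}, {A,E}, {A,B,C,D,E}, {A,D,F}, {A,B,C,E}, {A,D,E,F}, {A,B,C,D,E,F}, {A,C,E,F}, {A,C,D,E}, {A,B,C,E,F}, {A,C,D,E,F}.
Accepting DFA states (contain an NFA accepting state): {C,E}, {A,B,C,D,E}, {A,B,C,E}, {A,B,C,D,E,F}, {A,C,E,F}, {A,C,D,E}, {A,B,C,E,F}, {A,C,D,E,F}.

8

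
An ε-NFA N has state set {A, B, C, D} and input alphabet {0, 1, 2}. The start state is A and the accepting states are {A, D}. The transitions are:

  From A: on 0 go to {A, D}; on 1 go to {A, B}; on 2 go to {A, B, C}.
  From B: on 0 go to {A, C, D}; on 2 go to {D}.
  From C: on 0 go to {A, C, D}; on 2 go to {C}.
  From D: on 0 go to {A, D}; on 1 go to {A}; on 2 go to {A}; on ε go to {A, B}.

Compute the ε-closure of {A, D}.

{A, B, D}

Begin with {A, D}.
D →ε {A, B}; add B.
ε-closure = {A, B, D}.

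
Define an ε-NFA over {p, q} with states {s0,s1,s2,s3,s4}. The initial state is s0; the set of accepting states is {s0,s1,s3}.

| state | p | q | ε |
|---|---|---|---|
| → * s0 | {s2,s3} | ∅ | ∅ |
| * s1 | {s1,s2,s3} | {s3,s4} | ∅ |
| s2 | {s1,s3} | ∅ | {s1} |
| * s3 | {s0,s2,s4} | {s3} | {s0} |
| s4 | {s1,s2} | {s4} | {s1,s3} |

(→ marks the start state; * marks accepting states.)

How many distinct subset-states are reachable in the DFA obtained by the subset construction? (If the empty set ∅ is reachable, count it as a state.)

5

Start state of the DFA: {s0} (ε-closure of the NFA start).
{s0} --p--> {s0,s1,s2,s3}  [new]
{s0} --q--> ∅  [new]
{s0,s1,s2,s3} --p--> {s0,s1,s2,s3,s4}  [new]
{s0,s1,s2,s3} --q--> {s0,s1,s3,s4}  [new]
∅ --p--> ∅  [seen]
∅ --q--> ∅  [seen]
{s0,s1,s2,s3,s4} --p--> {s0,s1,s2,s3,s4}  [seen]
{s0,s1,s2,s3,s4} --q--> {s0,s1,s3,s4}  [seen]
{s0,s1,s3,s4} --p--> {s0,s1,s2,s3,s4}  [seen]
{s0,s1,s3,s4} --q--> {s0,s1,s3,s4}  [seen]
Reachable DFA states: {s0}, {s0,s1,s2,s3}, ∅, {s0,s1,s2,s3,s4}, {s0,s1,s3,s4}.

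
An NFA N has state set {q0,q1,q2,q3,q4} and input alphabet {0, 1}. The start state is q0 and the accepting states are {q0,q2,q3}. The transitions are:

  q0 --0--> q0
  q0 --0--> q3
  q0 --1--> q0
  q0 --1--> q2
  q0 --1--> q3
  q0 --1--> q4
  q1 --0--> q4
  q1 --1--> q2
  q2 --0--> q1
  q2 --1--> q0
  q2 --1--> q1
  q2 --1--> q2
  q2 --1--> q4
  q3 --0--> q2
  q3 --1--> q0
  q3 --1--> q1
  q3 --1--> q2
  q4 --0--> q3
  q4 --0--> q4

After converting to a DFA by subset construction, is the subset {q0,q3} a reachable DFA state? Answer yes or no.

Start state of the DFA: {q0}.
{q0} --0--> {q0,q3}  [new]
{q0} --1--> {q0,q2,q3,q4}  [new]
{q0,q3} --0--> {q0,q2,q3}  [new]
{q0,q3} --1--> {q0,q1,q2,q3,q4}  [new]
{q0,q2,q3,q4} --0--> {q0,q1,q2,q3,q4}  [seen]
{q0,q2,q3,q4} --1--> {q0,q1,q2,q3,q4}  [seen]
{q0,q2,q3} --0--> {q0,q1,q2,q3}  [new]
{q0,q2,q3} --1--> {q0,q1,q2,q3,q4}  [seen]
{q0,q1,q2,q3,q4} --0--> {q0,q1,q2,q3,q4}  [seen]
{q0,q1,q2,q3,q4} --1--> {q0,q1,q2,q3,q4}  [seen]
{q0,q1,q2,q3} --0--> {q0,q1,q2,q3,q4}  [seen]
{q0,q1,q2,q3} --1--> {q0,q1,q2,q3,q4}  [seen]
Reachable DFA states: {q0}, {q0,q3}, {q0,q2,q3,q4}, {q0,q2,q3}, {q0,q1,q2,q3,q4}, {q0,q1,q2,q3}.
{q0,q3} is among them.

yes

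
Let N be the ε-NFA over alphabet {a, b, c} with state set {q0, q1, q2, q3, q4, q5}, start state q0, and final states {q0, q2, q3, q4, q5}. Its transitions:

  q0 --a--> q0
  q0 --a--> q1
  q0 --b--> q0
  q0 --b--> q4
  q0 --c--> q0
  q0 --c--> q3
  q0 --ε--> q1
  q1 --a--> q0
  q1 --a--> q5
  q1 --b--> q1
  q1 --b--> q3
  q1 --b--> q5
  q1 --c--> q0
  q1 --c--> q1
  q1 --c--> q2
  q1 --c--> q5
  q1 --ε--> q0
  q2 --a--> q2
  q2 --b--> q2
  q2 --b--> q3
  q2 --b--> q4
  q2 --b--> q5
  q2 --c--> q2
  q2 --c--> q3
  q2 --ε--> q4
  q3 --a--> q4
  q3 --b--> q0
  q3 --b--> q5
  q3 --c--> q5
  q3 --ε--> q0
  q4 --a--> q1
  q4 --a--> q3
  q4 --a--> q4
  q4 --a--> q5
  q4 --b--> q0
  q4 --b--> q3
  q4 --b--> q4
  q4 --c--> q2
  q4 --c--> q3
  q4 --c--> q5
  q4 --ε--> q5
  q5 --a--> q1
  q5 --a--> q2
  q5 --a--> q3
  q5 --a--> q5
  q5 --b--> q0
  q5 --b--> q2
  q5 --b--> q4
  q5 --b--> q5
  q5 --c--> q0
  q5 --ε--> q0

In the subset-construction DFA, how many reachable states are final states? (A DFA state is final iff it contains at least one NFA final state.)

Start state of the DFA: {q0, q1} (ε-closure of the NFA start).
{q0, q1} --a--> {q0, q1, q5}  [new]
{q0, q1} --b--> {q0, q1, q3, q4, q5}  [new]
{q0, q1} --c--> {q0, q1, q2, q3, q4, q5}  [new]
{q0, q1, q5} --a--> {q0, q1, q2, q3, q4, q5}  [seen]
{q0, q1, q5} --b--> {q0, q1, q2, q3, q4, q5}  [seen]
{q0, q1, q5} --c--> {q0, q1, q2, q3, q4, q5}  [seen]
{q0, q1, q3, q4, q5} --a--> {q0, q1, q2, q3, q4, q5}  [seen]
{q0, q1, q3, q4, q5} --b--> {q0, q1, q2, q3, q4, q5}  [seen]
{q0, q1, q3, q4, q5} --c--> {q0, q1, q2, q3, q4, q5}  [seen]
{q0, q1, q2, q3, q4, q5} --a--> {q0, q1, q2, q3, q4, q5}  [seen]
{q0, q1, q2, q3, q4, q5} --b--> {q0, q1, q2, q3, q4, q5}  [seen]
{q0, q1, q2, q3, q4, q5} --c--> {q0, q1, q2, q3, q4, q5}  [seen]
Reachable DFA states: {q0, q1}, {q0, q1, q5}, {q0, q1, q3, q4, q5}, {q0, q1, q2, q3, q4, q5}.
Accepting DFA states (contain an NFA accepting state): {q0, q1}, {q0, q1, q5}, {q0, q1, q3, q4, q5}, {q0, q1, q2, q3, q4, q5}.

4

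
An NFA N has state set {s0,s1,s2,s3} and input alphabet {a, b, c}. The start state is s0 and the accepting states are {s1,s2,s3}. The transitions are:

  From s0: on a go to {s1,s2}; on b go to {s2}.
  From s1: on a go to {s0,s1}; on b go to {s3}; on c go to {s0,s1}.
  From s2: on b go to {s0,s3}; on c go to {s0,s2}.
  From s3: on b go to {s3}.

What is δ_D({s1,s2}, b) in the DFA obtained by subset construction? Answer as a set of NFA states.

{s0,s3}

δ(s1,b) = {s3}; δ(s2,b) = {s0,s3}.
Union: {s0,s3}.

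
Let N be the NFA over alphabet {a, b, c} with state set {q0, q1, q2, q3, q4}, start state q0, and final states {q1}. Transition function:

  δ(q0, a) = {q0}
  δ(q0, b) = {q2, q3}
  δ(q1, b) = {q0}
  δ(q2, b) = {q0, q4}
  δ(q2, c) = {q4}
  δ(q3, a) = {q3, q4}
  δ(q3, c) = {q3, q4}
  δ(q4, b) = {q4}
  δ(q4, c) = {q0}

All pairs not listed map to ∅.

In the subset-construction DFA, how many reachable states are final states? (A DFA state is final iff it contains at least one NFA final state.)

Start state of the DFA: {q0}.
{q0} --a--> {q0}  [seen]
{q0} --b--> {q2, q3}  [new]
{q0} --c--> ∅  [new]
{q2, q3} --a--> {q3, q4}  [new]
{q2, q3} --b--> {q0, q4}  [new]
{q2, q3} --c--> {q3, q4}  [seen]
∅ --a--> ∅  [seen]
∅ --b--> ∅  [seen]
∅ --c--> ∅  [seen]
{q3, q4} --a--> {q3, q4}  [seen]
{q3, q4} --b--> {q4}  [new]
{q3, q4} --c--> {q0, q3, q4}  [new]
{q0, q4} --a--> {q0}  [seen]
{q0, q4} --b--> {q2, q3, q4}  [new]
{q0, q4} --c--> {q0}  [seen]
{q4} --a--> ∅  [seen]
{q4} --b--> {q4}  [seen]
{q4} --c--> {q0}  [seen]
{q0, q3, q4} --a--> {q0, q3, q4}  [seen]
{q0, q3, q4} --b--> {q2, q3, q4}  [seen]
{q0, q3, q4} --c--> {q0, q3, q4}  [seen]
{q2, q3, q4} --a--> {q3, q4}  [seen]
{q2, q3, q4} --b--> {q0, q4}  [seen]
{q2, q3, q4} --c--> {q0, q3, q4}  [seen]
Reachable DFA states: {q0}, {q2, q3}, ∅, {q3, q4}, {q0, q4}, {q4}, {q0, q3, q4}, {q2, q3, q4}.
Accepting DFA states (contain an NFA accepting state): none.

0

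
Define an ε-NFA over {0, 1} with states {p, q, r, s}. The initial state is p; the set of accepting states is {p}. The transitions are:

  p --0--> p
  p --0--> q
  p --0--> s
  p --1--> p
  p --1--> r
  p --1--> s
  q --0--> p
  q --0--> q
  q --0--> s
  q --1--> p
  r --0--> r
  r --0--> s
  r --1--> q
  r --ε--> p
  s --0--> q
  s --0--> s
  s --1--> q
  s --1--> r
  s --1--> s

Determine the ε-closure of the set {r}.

Begin with {r}.
r →ε {p}; add p.
ε-closure = {p, r}.

{p, r}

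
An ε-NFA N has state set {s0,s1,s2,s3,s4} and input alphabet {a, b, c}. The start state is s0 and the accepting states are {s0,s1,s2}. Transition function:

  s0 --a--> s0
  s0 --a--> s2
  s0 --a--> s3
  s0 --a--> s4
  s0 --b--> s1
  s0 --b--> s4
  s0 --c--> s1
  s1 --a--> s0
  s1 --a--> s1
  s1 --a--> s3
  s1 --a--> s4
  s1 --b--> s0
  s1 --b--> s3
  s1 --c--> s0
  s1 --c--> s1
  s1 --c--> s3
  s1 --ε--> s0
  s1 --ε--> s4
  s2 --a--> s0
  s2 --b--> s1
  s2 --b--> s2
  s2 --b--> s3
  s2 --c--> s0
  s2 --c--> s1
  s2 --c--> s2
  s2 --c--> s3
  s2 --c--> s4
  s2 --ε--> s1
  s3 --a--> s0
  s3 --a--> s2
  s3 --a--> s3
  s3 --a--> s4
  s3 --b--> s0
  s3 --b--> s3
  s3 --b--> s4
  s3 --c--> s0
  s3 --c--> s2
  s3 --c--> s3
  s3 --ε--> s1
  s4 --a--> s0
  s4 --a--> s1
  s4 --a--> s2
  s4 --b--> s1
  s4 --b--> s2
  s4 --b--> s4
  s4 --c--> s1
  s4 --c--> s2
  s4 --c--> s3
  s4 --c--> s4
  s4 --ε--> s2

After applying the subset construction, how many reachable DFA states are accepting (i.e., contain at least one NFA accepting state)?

3

Start state of the DFA: {s0} (ε-closure of the NFA start).
{s0} --a--> {s0,s1,s2,s3,s4}  [new]
{s0} --b--> {s0,s1,s2,s4}  [new]
{s0} --c--> {s0,s1,s2,s4}  [seen]
{s0,s1,s2,s3,s4} --a--> {s0,s1,s2,s3,s4}  [seen]
{s0,s1,s2,s3,s4} --b--> {s0,s1,s2,s3,s4}  [seen]
{s0,s1,s2,s3,s4} --c--> {s0,s1,s2,s3,s4}  [seen]
{s0,s1,s2,s4} --a--> {s0,s1,s2,s3,s4}  [seen]
{s0,s1,s2,s4} --b--> {s0,s1,s2,s3,s4}  [seen]
{s0,s1,s2,s4} --c--> {s0,s1,s2,s3,s4}  [seen]
Reachable DFA states: {s0}, {s0,s1,s2,s3,s4}, {s0,s1,s2,s4}.
Accepting DFA states (contain an NFA accepting state): {s0}, {s0,s1,s2,s3,s4}, {s0,s1,s2,s4}.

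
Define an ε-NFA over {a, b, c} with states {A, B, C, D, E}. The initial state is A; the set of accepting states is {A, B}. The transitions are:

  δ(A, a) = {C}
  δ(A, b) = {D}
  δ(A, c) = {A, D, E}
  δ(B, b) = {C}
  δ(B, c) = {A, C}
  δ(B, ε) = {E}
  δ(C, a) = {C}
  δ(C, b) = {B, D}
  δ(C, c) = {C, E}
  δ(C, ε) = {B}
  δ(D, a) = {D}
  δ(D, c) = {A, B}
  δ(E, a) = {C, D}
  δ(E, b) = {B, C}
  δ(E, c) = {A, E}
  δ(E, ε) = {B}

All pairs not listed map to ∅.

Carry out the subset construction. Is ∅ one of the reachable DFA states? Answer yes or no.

yes

Start state of the DFA: {A} (ε-closure of the NFA start).
{A} --a--> {B, C, E}  [new]
{A} --b--> {D}  [new]
{A} --c--> {A, B, D, E}  [new]
{B, C, E} --a--> {B, C, D, E}  [new]
{B, C, E} --b--> {B, C, D, E}  [seen]
{B, C, E} --c--> {A, B, C, E}  [new]
{D} --a--> {D}  [seen]
{D} --b--> ∅  [new]
{D} --c--> {A, B, E}  [new]
{A, B, D, E} --a--> {B, C, D, E}  [seen]
{A, B, D, E} --b--> {B, C, D, E}  [seen]
{A, B, D, E} --c--> {A, B, C, D, E}  [new]
{B, C, D, E} --a--> {B, C, D, E}  [seen]
{B, C, D, E} --b--> {B, C, D, E}  [seen]
{B, C, D, E} --c--> {A, B, C, E}  [seen]
{A, B, C, E} --a--> {B, C, D, E}  [seen]
{A, B, C, E} --b--> {B, C, D, E}  [seen]
{A, B, C, E} --c--> {A, B, C, D, E}  [seen]
∅ --a--> ∅  [seen]
∅ --b--> ∅  [seen]
∅ --c--> ∅  [seen]
{A, B, E} --a--> {B, C, D, E}  [seen]
{A, B, E} --b--> {B, C, D, E}  [seen]
{A, B, E} --c--> {A, B, C, D, E}  [seen]
{A, B, C, D, E} --a--> {B, C, D, E}  [seen]
{A, B, C, D, E} --b--> {B, C, D, E}  [seen]
{A, B, C, D, E} --c--> {A, B, C, D, E}  [seen]
Reachable DFA states: {A}, {B, C, E}, {D}, {A, B, D, E}, {B, C, D, E}, {A, B, C, E}, ∅, {A, B, E}, {A, B, C, D, E}.
∅ is among them.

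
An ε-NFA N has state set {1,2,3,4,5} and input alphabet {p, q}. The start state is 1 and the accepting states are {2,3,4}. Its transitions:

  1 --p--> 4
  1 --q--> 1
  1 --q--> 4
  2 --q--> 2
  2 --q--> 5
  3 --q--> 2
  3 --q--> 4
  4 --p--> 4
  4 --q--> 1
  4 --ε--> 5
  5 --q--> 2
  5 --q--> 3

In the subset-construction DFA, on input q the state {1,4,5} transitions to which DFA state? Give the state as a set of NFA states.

δ(1,q) = {1,4}; δ(4,q) = {1}; δ(5,q) = {2,3}.
Union: {1,2,3,4}.
ε-closure gives {1,2,3,4,5}.

{1,2,3,4,5}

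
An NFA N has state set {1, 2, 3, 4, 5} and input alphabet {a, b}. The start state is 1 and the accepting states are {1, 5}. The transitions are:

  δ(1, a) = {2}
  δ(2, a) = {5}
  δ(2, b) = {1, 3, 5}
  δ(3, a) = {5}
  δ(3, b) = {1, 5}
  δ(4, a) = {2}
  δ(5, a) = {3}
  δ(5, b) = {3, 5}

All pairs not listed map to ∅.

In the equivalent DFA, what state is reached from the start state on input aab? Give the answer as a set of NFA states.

Start: {1}.
δ(1,a) = {2}.
Union: {2}.
After a: {2}.
δ(2,a) = {5}.
Union: {5}.
After a: {5}.
δ(5,b) = {3, 5}.
Union: {3, 5}.
After b: {3, 5}.

{3, 5}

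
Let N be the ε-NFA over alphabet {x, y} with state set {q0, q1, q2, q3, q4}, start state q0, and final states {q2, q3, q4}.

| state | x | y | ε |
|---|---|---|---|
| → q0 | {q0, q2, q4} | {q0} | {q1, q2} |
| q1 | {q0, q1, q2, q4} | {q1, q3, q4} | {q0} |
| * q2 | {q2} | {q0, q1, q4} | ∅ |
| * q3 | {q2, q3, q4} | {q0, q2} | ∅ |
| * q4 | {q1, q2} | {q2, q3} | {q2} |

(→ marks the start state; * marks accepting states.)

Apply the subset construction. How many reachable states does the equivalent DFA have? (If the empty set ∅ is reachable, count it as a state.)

Start state of the DFA: {q0, q1, q2} (ε-closure of the NFA start).
{q0, q1, q2} --x--> {q0, q1, q2, q4}  [new]
{q0, q1, q2} --y--> {q0, q1, q2, q3, q4}  [new]
{q0, q1, q2, q4} --x--> {q0, q1, q2, q4}  [seen]
{q0, q1, q2, q4} --y--> {q0, q1, q2, q3, q4}  [seen]
{q0, q1, q2, q3, q4} --x--> {q0, q1, q2, q3, q4}  [seen]
{q0, q1, q2, q3, q4} --y--> {q0, q1, q2, q3, q4}  [seen]
Reachable DFA states: {q0, q1, q2}, {q0, q1, q2, q4}, {q0, q1, q2, q3, q4}.

3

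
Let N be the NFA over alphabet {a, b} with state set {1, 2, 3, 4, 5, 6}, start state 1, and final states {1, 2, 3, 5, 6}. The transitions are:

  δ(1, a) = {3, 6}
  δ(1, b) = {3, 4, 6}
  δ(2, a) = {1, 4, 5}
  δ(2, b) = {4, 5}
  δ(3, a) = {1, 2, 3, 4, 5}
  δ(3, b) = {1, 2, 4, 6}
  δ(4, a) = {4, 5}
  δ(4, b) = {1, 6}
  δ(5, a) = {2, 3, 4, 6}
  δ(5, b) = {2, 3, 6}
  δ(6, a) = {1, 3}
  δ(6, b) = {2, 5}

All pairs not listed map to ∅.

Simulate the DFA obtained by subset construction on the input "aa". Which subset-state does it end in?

Start: {1}.
δ(1,a) = {3, 6}.
Union: {3, 6}.
After a: {3, 6}.
δ(3,a) = {1, 2, 3, 4, 5}; δ(6,a) = {1, 3}.
Union: {1, 2, 3, 4, 5}.
After a: {1, 2, 3, 4, 5}.

{1, 2, 3, 4, 5}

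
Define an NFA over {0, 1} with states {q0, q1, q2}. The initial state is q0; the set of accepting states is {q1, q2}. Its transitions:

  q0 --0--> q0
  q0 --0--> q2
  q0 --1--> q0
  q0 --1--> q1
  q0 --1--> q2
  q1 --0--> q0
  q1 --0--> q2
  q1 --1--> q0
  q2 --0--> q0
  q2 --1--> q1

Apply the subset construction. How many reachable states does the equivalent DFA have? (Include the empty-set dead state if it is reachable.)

3

Start state of the DFA: {q0}.
{q0} --0--> {q0, q2}  [new]
{q0} --1--> {q0, q1, q2}  [new]
{q0, q2} --0--> {q0, q2}  [seen]
{q0, q2} --1--> {q0, q1, q2}  [seen]
{q0, q1, q2} --0--> {q0, q2}  [seen]
{q0, q1, q2} --1--> {q0, q1, q2}  [seen]
Reachable DFA states: {q0}, {q0, q2}, {q0, q1, q2}.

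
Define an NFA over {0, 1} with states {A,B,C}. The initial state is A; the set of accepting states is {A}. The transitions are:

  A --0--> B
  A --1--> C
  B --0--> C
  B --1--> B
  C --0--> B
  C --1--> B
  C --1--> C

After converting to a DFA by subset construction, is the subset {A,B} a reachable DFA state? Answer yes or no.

Start state of the DFA: {A}.
{A} --0--> {B}  [new]
{A} --1--> {C}  [new]
{B} --0--> {C}  [seen]
{B} --1--> {B}  [seen]
{C} --0--> {B}  [seen]
{C} --1--> {B,C}  [new]
{B,C} --0--> {B,C}  [seen]
{B,C} --1--> {B,C}  [seen]
Reachable DFA states: {A}, {B}, {C}, {B,C}.
{A,B} is not among them.

no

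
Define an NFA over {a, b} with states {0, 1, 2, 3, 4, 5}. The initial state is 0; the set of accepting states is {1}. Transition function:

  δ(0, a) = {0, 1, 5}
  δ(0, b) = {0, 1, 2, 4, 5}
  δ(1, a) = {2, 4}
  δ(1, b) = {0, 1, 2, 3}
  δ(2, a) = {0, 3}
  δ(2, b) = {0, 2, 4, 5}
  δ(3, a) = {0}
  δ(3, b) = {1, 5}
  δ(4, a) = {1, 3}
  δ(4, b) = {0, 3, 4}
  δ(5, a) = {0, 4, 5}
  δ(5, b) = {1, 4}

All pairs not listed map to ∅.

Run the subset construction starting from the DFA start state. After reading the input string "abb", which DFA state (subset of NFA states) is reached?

{0, 1, 2, 3, 4, 5}

Start: {0}.
δ(0,a) = {0, 1, 5}.
Union: {0, 1, 5}.
After a: {0, 1, 5}.
δ(0,b) = {0, 1, 2, 4, 5}; δ(1,b) = {0, 1, 2, 3}; δ(5,b) = {1, 4}.
Union: {0, 1, 2, 3, 4, 5}.
After b: {0, 1, 2, 3, 4, 5}.
δ(0,b) = {0, 1, 2, 4, 5}; δ(1,b) = {0, 1, 2, 3}; δ(2,b) = {0, 2, 4, 5}; δ(3,b) = {1, 5}; δ(4,b) = {0, 3, 4}; δ(5,b) = {1, 4}.
Union: {0, 1, 2, 3, 4, 5}.
After b: {0, 1, 2, 3, 4, 5}.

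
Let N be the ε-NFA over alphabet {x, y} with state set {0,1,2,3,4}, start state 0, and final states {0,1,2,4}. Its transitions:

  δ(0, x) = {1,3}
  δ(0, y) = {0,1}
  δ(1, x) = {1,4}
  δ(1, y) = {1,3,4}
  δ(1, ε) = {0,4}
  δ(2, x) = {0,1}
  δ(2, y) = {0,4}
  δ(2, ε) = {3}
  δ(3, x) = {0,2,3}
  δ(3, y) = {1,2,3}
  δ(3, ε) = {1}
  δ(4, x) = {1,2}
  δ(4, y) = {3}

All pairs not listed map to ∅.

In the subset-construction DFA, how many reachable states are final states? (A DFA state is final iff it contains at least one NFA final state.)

Start state of the DFA: {0} (ε-closure of the NFA start).
{0} --x--> {0,1,3,4}  [new]
{0} --y--> {0,1,4}  [new]
{0,1,3,4} --x--> {0,1,2,3,4}  [new]
{0,1,3,4} --y--> {0,1,2,3,4}  [seen]
{0,1,4} --x--> {0,1,2,3,4}  [seen]
{0,1,4} --y--> {0,1,3,4}  [seen]
{0,1,2,3,4} --x--> {0,1,2,3,4}  [seen]
{0,1,2,3,4} --y--> {0,1,2,3,4}  [seen]
Reachable DFA states: {0}, {0,1,3,4}, {0,1,4}, {0,1,2,3,4}.
Accepting DFA states (contain an NFA accepting state): {0}, {0,1,3,4}, {0,1,4}, {0,1,2,3,4}.

4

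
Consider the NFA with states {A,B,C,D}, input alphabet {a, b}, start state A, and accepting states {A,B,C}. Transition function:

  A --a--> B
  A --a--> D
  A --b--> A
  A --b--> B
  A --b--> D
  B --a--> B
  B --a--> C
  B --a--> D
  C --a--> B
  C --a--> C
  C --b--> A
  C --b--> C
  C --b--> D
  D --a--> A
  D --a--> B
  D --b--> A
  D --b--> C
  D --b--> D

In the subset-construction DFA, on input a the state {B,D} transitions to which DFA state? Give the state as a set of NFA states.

δ(B,a) = {B,C,D}; δ(D,a) = {A,B}.
Union: {A,B,C,D}.

{A,B,C,D}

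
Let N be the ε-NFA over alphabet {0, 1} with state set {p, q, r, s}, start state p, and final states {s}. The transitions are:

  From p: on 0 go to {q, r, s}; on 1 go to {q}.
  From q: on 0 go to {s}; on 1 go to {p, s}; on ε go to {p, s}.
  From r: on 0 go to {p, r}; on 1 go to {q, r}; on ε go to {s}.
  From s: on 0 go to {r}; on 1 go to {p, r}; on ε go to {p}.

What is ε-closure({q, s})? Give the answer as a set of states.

Begin with {q, s}.
q →ε {p, s}; add p.
ε-closure = {p, q, s}.

{p, q, s}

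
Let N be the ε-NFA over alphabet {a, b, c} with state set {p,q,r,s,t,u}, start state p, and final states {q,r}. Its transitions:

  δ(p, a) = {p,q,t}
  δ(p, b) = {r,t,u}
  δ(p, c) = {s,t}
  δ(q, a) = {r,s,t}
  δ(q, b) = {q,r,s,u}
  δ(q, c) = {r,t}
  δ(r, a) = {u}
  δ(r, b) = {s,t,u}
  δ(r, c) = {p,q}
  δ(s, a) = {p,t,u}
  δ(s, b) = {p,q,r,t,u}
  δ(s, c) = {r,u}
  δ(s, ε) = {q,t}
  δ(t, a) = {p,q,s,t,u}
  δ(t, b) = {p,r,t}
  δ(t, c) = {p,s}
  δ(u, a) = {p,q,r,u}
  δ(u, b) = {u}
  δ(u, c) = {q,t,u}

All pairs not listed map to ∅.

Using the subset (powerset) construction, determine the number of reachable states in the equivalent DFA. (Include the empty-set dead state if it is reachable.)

7

Start state of the DFA: {p} (ε-closure of the NFA start).
{p} --a--> {p,q,t}  [new]
{p} --b--> {r,t,u}  [new]
{p} --c--> {q,s,t}  [new]
{p,q,t} --a--> {p,q,r,s,t,u}  [new]
{p,q,t} --b--> {p,q,r,s,t,u}  [seen]
{p,q,t} --c--> {p,q,r,s,t}  [new]
{r,t,u} --a--> {p,q,r,s,t,u}  [seen]
{r,t,u} --b--> {p,q,r,s,t,u}  [seen]
{r,t,u} --c--> {p,q,s,t,u}  [new]
{q,s,t} --a--> {p,q,r,s,t,u}  [seen]
{q,s,t} --b--> {p,q,r,s,t,u}  [seen]
{q,s,t} --c--> {p,q,r,s,t,u}  [seen]
{p,q,r,s,t,u} --a--> {p,q,r,s,t,u}  [seen]
{p,q,r,s,t,u} --b--> {p,q,r,s,t,u}  [seen]
{p,q,r,s,t,u} --c--> {p,q,r,s,t,u}  [seen]
{p,q,r,s,t} --a--> {p,q,r,s,t,u}  [seen]
{p,q,r,s,t} --b--> {p,q,r,s,t,u}  [seen]
{p,q,r,s,t} --c--> {p,q,r,s,t,u}  [seen]
{p,q,s,t,u} --a--> {p,q,r,s,t,u}  [seen]
{p,q,s,t,u} --b--> {p,q,r,s,t,u}  [seen]
{p,q,s,t,u} --c--> {p,q,r,s,t,u}  [seen]
Reachable DFA states: {p}, {p,q,t}, {r,t,u}, {q,s,t}, {p,q,r,s,t,u}, {p,q,r,s,t}, {p,q,s,t,u}.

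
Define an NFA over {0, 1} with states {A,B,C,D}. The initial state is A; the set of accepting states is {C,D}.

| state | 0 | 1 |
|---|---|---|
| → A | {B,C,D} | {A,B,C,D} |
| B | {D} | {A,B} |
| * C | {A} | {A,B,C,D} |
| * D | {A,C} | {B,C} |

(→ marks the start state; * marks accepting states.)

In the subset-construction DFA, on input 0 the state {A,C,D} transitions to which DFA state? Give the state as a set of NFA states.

δ(A,0) = {B,C,D}; δ(C,0) = {A}; δ(D,0) = {A,C}.
Union: {A,B,C,D}.

{A,B,C,D}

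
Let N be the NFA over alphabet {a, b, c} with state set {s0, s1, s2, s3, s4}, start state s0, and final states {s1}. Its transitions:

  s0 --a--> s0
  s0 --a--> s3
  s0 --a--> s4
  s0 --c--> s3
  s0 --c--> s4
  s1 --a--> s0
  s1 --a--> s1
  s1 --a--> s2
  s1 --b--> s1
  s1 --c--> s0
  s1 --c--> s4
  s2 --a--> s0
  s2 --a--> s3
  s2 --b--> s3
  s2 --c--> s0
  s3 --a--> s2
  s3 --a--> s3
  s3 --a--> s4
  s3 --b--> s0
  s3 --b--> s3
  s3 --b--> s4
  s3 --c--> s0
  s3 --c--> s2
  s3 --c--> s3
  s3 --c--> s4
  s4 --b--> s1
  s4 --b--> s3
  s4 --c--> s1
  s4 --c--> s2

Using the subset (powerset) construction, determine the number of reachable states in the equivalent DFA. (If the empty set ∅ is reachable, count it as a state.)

Start state of the DFA: {s0}.
{s0} --a--> {s0, s3, s4}  [new]
{s0} --b--> ∅  [new]
{s0} --c--> {s3, s4}  [new]
{s0, s3, s4} --a--> {s0, s2, s3, s4}  [new]
{s0, s3, s4} --b--> {s0, s1, s3, s4}  [new]
{s0, s3, s4} --c--> {s0, s1, s2, s3, s4}  [new]
∅ --a--> ∅  [seen]
∅ --b--> ∅  [seen]
∅ --c--> ∅  [seen]
{s3, s4} --a--> {s2, s3, s4}  [new]
{s3, s4} --b--> {s0, s1, s3, s4}  [seen]
{s3, s4} --c--> {s0, s1, s2, s3, s4}  [seen]
{s0, s2, s3, s4} --a--> {s0, s2, s3, s4}  [seen]
{s0, s2, s3, s4} --b--> {s0, s1, s3, s4}  [seen]
{s0, s2, s3, s4} --c--> {s0, s1, s2, s3, s4}  [seen]
{s0, s1, s3, s4} --a--> {s0, s1, s2, s3, s4}  [seen]
{s0, s1, s3, s4} --b--> {s0, s1, s3, s4}  [seen]
{s0, s1, s3, s4} --c--> {s0, s1, s2, s3, s4}  [seen]
{s0, s1, s2, s3, s4} --a--> {s0, s1, s2, s3, s4}  [seen]
{s0, s1, s2, s3, s4} --b--> {s0, s1, s3, s4}  [seen]
{s0, s1, s2, s3, s4} --c--> {s0, s1, s2, s3, s4}  [seen]
{s2, s3, s4} --a--> {s0, s2, s3, s4}  [seen]
{s2, s3, s4} --b--> {s0, s1, s3, s4}  [seen]
{s2, s3, s4} --c--> {s0, s1, s2, s3, s4}  [seen]
Reachable DFA states: {s0}, {s0, s3, s4}, ∅, {s3, s4}, {s0, s2, s3, s4}, {s0, s1, s3, s4}, {s0, s1, s2, s3, s4}, {s2, s3, s4}.

8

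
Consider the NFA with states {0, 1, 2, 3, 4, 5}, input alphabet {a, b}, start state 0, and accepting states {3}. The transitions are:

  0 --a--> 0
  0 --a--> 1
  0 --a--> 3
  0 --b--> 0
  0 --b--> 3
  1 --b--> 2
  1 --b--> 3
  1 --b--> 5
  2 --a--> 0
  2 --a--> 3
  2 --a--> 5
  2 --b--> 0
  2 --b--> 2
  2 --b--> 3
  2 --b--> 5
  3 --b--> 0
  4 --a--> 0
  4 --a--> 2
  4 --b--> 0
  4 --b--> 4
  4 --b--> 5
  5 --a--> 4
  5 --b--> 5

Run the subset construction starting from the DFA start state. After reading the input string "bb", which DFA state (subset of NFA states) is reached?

Start: {0}.
δ(0,b) = {0, 3}.
Union: {0, 3}.
After b: {0, 3}.
δ(0,b) = {0, 3}; δ(3,b) = {0}.
Union: {0, 3}.
After b: {0, 3}.

{0, 3}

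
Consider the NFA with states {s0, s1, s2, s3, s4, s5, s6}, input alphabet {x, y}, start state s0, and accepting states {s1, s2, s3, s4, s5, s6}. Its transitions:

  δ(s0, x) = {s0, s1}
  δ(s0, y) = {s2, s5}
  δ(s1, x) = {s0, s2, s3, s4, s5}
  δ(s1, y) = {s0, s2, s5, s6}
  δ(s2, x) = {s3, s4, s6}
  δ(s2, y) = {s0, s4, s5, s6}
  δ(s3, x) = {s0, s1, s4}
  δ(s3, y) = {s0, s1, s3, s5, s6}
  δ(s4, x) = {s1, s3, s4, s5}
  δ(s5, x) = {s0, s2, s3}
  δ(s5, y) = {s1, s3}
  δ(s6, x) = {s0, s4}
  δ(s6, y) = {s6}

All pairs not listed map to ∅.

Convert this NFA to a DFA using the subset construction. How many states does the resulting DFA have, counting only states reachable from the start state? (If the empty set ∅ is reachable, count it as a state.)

10

Start state of the DFA: {s0}.
{s0} --x--> {s0, s1}  [new]
{s0} --y--> {s2, s5}  [new]
{s0, s1} --x--> {s0, s1, s2, s3, s4, s5}  [new]
{s0, s1} --y--> {s0, s2, s5, s6}  [new]
{s2, s5} --x--> {s0, s2, s3, s4, s6}  [new]
{s2, s5} --y--> {s0, s1, s3, s4, s5, s6}  [new]
{s0, s1, s2, s3, s4, s5} --x--> {s0, s1, s2, s3, s4, s5, s6}  [new]
{s0, s1, s2, s3, s4, s5} --y--> {s0, s1, s2, s3, s4, s5, s6}  [seen]
{s0, s2, s5, s6} --x--> {s0, s1, s2, s3, s4, s6}  [new]
{s0, s2, s5, s6} --y--> {s0, s1, s2, s3, s4, s5, s6}  [seen]
{s0, s2, s3, s4, s6} --x--> {s0, s1, s3, s4, s5, s6}  [seen]
{s0, s2, s3, s4, s6} --y--> {s0, s1, s2, s3, s4, s5, s6}  [seen]
{s0, s1, s3, s4, s5, s6} --x--> {s0, s1, s2, s3, s4, s5}  [seen]
{s0, s1, s3, s4, s5, s6} --y--> {s0, s1, s2, s3, s5, s6}  [new]
{s0, s1, s2, s3, s4, s5, s6} --x--> {s0, s1, s2, s3, s4, s5, s6}  [seen]
{s0, s1, s2, s3, s4, s5, s6} --y--> {s0, s1, s2, s3, s4, s5, s6}  [seen]
{s0, s1, s2, s3, s4, s6} --x--> {s0, s1, s2, s3, s4, s5, s6}  [seen]
{s0, s1, s2, s3, s4, s6} --y--> {s0, s1, s2, s3, s4, s5, s6}  [seen]
{s0, s1, s2, s3, s5, s6} --x--> {s0, s1, s2, s3, s4, s5, s6}  [seen]
{s0, s1, s2, s3, s5, s6} --y--> {s0, s1, s2, s3, s4, s5, s6}  [seen]
Reachable DFA states: {s0}, {s0, s1}, {s2, s5}, {s0, s1, s2, s3, s4, s5}, {s0, s2, s5, s6}, {s0, s2, s3, s4, s6}, {s0, s1, s3, s4, s5, s6}, {s0, s1, s2, s3, s4, s5, s6}, {s0, s1, s2, s3, s4, s6}, {s0, s1, s2, s3, s5, s6}.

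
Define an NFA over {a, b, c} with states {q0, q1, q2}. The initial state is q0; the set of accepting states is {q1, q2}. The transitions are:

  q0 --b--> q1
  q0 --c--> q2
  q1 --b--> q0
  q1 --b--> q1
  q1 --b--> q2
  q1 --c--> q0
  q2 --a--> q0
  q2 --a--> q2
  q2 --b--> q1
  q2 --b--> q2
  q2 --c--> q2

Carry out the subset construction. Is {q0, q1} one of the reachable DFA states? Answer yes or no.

Start state of the DFA: {q0}.
{q0} --a--> ∅  [new]
{q0} --b--> {q1}  [new]
{q0} --c--> {q2}  [new]
∅ --a--> ∅  [seen]
∅ --b--> ∅  [seen]
∅ --c--> ∅  [seen]
{q1} --a--> ∅  [seen]
{q1} --b--> {q0, q1, q2}  [new]
{q1} --c--> {q0}  [seen]
{q2} --a--> {q0, q2}  [new]
{q2} --b--> {q1, q2}  [new]
{q2} --c--> {q2}  [seen]
{q0, q1, q2} --a--> {q0, q2}  [seen]
{q0, q1, q2} --b--> {q0, q1, q2}  [seen]
{q0, q1, q2} --c--> {q0, q2}  [seen]
{q0, q2} --a--> {q0, q2}  [seen]
{q0, q2} --b--> {q1, q2}  [seen]
{q0, q2} --c--> {q2}  [seen]
{q1, q2} --a--> {q0, q2}  [seen]
{q1, q2} --b--> {q0, q1, q2}  [seen]
{q1, q2} --c--> {q0, q2}  [seen]
Reachable DFA states: {q0}, ∅, {q1}, {q2}, {q0, q1, q2}, {q0, q2}, {q1, q2}.
{q0, q1} is not among them.

no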